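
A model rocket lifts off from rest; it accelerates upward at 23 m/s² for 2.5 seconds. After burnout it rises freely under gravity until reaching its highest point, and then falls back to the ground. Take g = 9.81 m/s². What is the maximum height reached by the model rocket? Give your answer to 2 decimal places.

Phase 1 (powered ascent): v₀ = 0 m/s, a = 23 m/s².
v = v₀ + at = 0 + (23)(2.5) = 57.5 m/s
Δx = v₀t + ½at² = 0·2.5 + 0.5·23·2.5² = 71.9 m

Phase 2 (coasting upward): v₀ = 57.5 m/s, a = -9.81 m/s².
v = v₀ + at → t = (0 − 57.5) / -9.81 = 5.86 s
v² = v₀² + 2aΔx → Δx = (0² − 57.5²)/(2·-9.81) = 169 m
Maximum height = 71.9 + 169 = 240 m

240.39 m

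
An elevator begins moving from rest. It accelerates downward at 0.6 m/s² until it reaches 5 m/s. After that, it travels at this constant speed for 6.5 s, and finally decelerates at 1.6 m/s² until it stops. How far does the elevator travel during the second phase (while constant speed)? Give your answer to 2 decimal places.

32.50 m

Phase 1 (accelerating): v₀ = 0 m/s, a = 0.6 m/s².
v = v₀ + at → t = (5 − 0) / 0.6 = 8.33 s
v² = v₀² + 2aΔx → Δx = (5² − 0²)/(2·0.6) = 20.8 m

Phase 2 (constant speed): v₀ = 5.00 m/s, a = 0 m/s².
v = v₀ + at = 5.00 + (0)(6.5) = 5.00 m/s
Δx = v₀t + ½at² = 5.00·6.5 + 0.5·0·6.5² = 32.5 m
Distance in phase 2 = 32.5 m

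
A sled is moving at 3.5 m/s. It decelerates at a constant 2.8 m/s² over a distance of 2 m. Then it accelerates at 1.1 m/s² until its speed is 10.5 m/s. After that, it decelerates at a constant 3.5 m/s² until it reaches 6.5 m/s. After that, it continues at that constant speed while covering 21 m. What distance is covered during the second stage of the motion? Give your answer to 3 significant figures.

49.6 m

Phase 1 (decelerating): v₀ = 3.50 m/s, a = -2.8 m/s².
v² = v₀² + 2aΔx = 3.50² + 2·-2.8·2 = 1.05 → v = 1.02 m/s
t = (v − v₀)/a = (1.02 − 3.50)/-2.8 = 0.884 s

Phase 2 (accelerating): v₀ = 1.02 m/s, a = 1.1 m/s².
v = v₀ + at → t = (10.5 − 1.02) / 1.1 = 8.61 s
v² = v₀² + 2aΔx → Δx = (10.5² − 1.02²)/(2·1.1) = 49.6 m
Distance in phase 2 = 49.6 m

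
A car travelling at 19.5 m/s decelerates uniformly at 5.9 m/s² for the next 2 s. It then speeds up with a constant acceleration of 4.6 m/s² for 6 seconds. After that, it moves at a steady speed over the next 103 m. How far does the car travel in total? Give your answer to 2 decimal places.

259.20 m

Phase 1 (decelerating): v₀ = 19.5 m/s, a = -5.9 m/s².
v = v₀ + at = 19.5 + (-5.9)(2) = 7.70 m/s
Δx = v₀t + ½at² = 19.5·2 + 0.5·-5.9·2² = 27.2 m

Phase 2 (accelerating): v₀ = 7.70 m/s, a = 4.6 m/s².
v = v₀ + at = 7.70 + (4.6)(6) = 35.3 m/s
Δx = v₀t + ½at² = 7.70·6 + 0.5·4.6·6² = 129 m

Phase 3 (constant speed): v₀ = 35.3 m/s, a = 0 m/s².
Constant speed: t = d/v = 103/35.3 = 2.92 s
Total distance = 27.2 + 129 + 103 = 259 m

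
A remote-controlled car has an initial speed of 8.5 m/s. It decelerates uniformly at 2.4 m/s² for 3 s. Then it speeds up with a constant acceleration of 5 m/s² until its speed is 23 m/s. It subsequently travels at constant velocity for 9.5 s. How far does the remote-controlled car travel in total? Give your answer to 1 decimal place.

Phase 1 (decelerating): v₀ = 8.50 m/s, a = -2.4 m/s².
v = v₀ + at = 8.50 + (-2.4)(3) = 1.30 m/s
Δx = v₀t + ½at² = 8.50·3 + 0.5·-2.4·3² = 14.7 m

Phase 2 (accelerating): v₀ = 1.30 m/s, a = 5 m/s².
v = v₀ + at → t = (23 − 1.30) / 5 = 4.34 s
v² = v₀² + 2aΔx → Δx = (23² − 1.30²)/(2·5) = 52.7 m

Phase 3 (constant speed): v₀ = 23.0 m/s, a = 0 m/s².
v = v₀ + at = 23.0 + (0)(9.5) = 23.0 m/s
Δx = v₀t + ½at² = 23.0·9.5 + 0.5·0·9.5² = 218 m
Total distance = 14.7 + 52.7 + 218 = 286 m

285.9 m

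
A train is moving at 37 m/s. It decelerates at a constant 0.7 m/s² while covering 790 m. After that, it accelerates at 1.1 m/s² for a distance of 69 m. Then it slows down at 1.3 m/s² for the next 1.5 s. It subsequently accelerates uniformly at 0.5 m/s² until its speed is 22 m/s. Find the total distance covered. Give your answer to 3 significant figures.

Phase 1 (decelerating): v₀ = 37.0 m/s, a = -0.7 m/s².
v² = v₀² + 2aΔx = 37.0² + 2·-0.7·790 = 263 → v = 16.2 m/s
t = (v − v₀)/a = (16.2 − 37.0)/-0.7 = 29.7 s

Phase 2 (accelerating): v₀ = 16.2 m/s, a = 1.1 m/s².
v² = v₀² + 2aΔx = 16.2² + 2·1.1·69 = 415 → v = 20.4 m/s
t = (v − v₀)/a = (20.4 − 16.2)/1.1 = 3.77 s

Phase 3 (decelerating): v₀ = 20.4 m/s, a = -1.3 m/s².
v = v₀ + at = 20.4 + (-1.3)(1.5) = 18.4 m/s
Δx = v₀t + ½at² = 20.4·1.5 + 0.5·-1.3·1.5² = 29.1 m

Phase 4 (accelerating): v₀ = 18.4 m/s, a = 0.5 m/s².
v = v₀ + at → t = (22 − 18.4) / 0.5 = 7.17 s
v² = v₀² + 2aΔx → Δx = (22² − 18.4²)/(2·0.5) = 145 m
Total distance = 790 + 69.0 + 29.1 + 145 = 1030 m

1030 m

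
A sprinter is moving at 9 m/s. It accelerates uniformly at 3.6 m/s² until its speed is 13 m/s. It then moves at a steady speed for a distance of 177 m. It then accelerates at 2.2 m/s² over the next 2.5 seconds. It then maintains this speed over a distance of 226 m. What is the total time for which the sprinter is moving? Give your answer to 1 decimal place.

Phase 1 (accelerating): v₀ = 9.00 m/s, a = 3.6 m/s².
v = v₀ + at → t = (13 − 9.00) / 3.6 = 1.11 s
v² = v₀² + 2aΔx → Δx = (13² − 9.00²)/(2·3.6) = 12.2 m

Phase 2 (constant speed): v₀ = 13.0 m/s, a = 0 m/s².
Constant speed: t = d/v = 177/13.0 = 13.6 s

Phase 3 (accelerating): v₀ = 13.0 m/s, a = 2.2 m/s².
v = v₀ + at = 13.0 + (2.2)(2.5) = 18.5 m/s
Δx = v₀t + ½at² = 13.0·2.5 + 0.5·2.2·2.5² = 39.4 m

Phase 4 (constant speed): v₀ = 18.5 m/s, a = 0 m/s².
Constant speed: t = d/v = 226/18.5 = 12.2 s
Total time = 1.11 + 13.6 + 2.50 + 12.2 = 29.4 s

29.4 s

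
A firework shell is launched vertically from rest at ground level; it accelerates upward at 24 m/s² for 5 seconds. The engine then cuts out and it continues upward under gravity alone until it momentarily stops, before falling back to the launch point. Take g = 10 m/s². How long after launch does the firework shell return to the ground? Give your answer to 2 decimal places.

Phase 1 (powered ascent): v₀ = 0 m/s, a = 24 m/s².
v = v₀ + at = 0 + (24)(5) = 120 m/s
Δx = v₀t + ½at² = 0·5 + 0.5·24·5² = 300 m

Phase 2 (coasting upward): v₀ = 120 m/s, a = -10 m/s².
v = v₀ + at → t = (0 − 120) / -10 = 12.0 s
v² = v₀² + 2aΔx → Δx = (0² − 120²)/(2·-10) = 720 m

Phase 3 (free fall): v₀ = 0 m/s, a = -10 m/s².
Falls 1020 m from rest: t = √(2·1020/10) = 14.3 s; v = g·t = 143 m/s.
Total time = 5.00 + 12.0 + 14.3 = 31.3 s

31.28 s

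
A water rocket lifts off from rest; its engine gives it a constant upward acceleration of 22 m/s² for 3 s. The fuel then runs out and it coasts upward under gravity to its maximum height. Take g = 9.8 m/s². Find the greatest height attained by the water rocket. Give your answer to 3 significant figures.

321 m

Phase 1 (powered ascent): v₀ = 0 m/s, a = 22 m/s².
v = v₀ + at = 0 + (22)(3) = 66.0 m/s
Δx = v₀t + ½at² = 0·3 + 0.5·22·3² = 99.0 m

Phase 2 (coasting upward): v₀ = 66.0 m/s, a = -9.8 m/s².
v = v₀ + at → t = (0 − 66.0) / -9.8 = 6.73 s
v² = v₀² + 2aΔx → Δx = (0² − 66.0²)/(2·-9.8) = 222 m
Maximum height = 99.0 + 222 = 321 m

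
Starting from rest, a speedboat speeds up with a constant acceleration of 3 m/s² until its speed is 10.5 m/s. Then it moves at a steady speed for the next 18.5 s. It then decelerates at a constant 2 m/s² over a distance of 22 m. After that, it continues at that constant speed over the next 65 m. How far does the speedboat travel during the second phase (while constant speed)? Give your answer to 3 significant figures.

Phase 1 (accelerating): v₀ = 0 m/s, a = 3 m/s².
v = v₀ + at → t = (10.5 − 0) / 3 = 3.50 s
v² = v₀² + 2aΔx → Δx = (10.5² − 0²)/(2·3) = 18.4 m

Phase 2 (constant speed): v₀ = 10.5 m/s, a = 0 m/s².
v = v₀ + at = 10.5 + (0)(18.5) = 10.5 m/s
Δx = v₀t + ½at² = 10.5·18.5 + 0.5·0·18.5² = 194 m
Distance in phase 2 = 194 m

194 m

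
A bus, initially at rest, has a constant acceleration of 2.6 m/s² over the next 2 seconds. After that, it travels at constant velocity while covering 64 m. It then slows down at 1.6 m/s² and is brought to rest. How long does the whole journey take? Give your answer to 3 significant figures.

17.6 s

Phase 1 (accelerating): v₀ = 0 m/s, a = 2.6 m/s².
v = v₀ + at = 0 + (2.6)(2) = 5.20 m/s
Δx = v₀t + ½at² = 0·2 + 0.5·2.6·2² = 5.20 m

Phase 2 (constant speed): v₀ = 5.20 m/s, a = 0 m/s².
Constant speed: t = d/v = 64/5.20 = 12.3 s

Phase 3 (decelerating): v₀ = 5.20 m/s, a = -1.6 m/s².
v = v₀ + at → t = (0 − 5.20) / -1.6 = 3.25 s
v² = v₀² + 2aΔx → Δx = (0² − 5.20²)/(2·-1.6) = 8.45 m
Total time = 2.00 + 12.3 + 3.25 = 17.6 s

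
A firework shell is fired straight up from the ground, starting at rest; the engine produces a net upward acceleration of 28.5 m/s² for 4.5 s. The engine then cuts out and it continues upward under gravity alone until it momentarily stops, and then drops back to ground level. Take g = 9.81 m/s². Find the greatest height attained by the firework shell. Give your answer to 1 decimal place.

1126.9 m

Phase 1 (powered ascent): v₀ = 0 m/s, a = 28.5 m/s².
v = v₀ + at = 0 + (28.5)(4.5) = 128 m/s
Δx = v₀t + ½at² = 0·4.5 + 0.5·28.5·4.5² = 289 m

Phase 2 (coasting upward): v₀ = 128 m/s, a = -9.81 m/s².
v = v₀ + at → t = (0 − 128) / -9.81 = 13.1 s
v² = v₀² + 2aΔx → Δx = (0² − 128²)/(2·-9.81) = 838 m
Maximum height = 289 + 838 = 1130 m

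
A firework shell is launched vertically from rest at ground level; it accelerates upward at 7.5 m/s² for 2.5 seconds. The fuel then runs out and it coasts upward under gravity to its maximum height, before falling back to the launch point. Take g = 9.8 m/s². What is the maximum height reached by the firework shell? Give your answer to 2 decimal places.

Phase 1 (powered ascent): v₀ = 0 m/s, a = 7.5 m/s².
v = v₀ + at = 0 + (7.5)(2.5) = 18.8 m/s
Δx = v₀t + ½at² = 0·2.5 + 0.5·7.5·2.5² = 23.4 m

Phase 2 (coasting upward): v₀ = 18.8 m/s, a = -9.8 m/s².
v = v₀ + at → t = (0 − 18.8) / -9.8 = 1.91 s
v² = v₀² + 2aΔx → Δx = (0² − 18.8²)/(2·-9.8) = 17.9 m
Maximum height = 23.4 + 17.9 = 41.4 m

41.37 m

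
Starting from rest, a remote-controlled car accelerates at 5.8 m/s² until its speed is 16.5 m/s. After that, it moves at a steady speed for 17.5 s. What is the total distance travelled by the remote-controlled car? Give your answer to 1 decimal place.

312.2 m

Phase 1 (accelerating): v₀ = 0 m/s, a = 5.8 m/s².
v = v₀ + at → t = (16.5 − 0) / 5.8 = 2.84 s
v² = v₀² + 2aΔx → Δx = (16.5² − 0²)/(2·5.8) = 23.5 m

Phase 2 (constant speed): v₀ = 16.5 m/s, a = 0 m/s².
v = v₀ + at = 16.5 + (0)(17.5) = 16.5 m/s
Δx = v₀t + ½at² = 16.5·17.5 + 0.5·0·17.5² = 289 m
Total distance = 23.5 + 289 = 312 m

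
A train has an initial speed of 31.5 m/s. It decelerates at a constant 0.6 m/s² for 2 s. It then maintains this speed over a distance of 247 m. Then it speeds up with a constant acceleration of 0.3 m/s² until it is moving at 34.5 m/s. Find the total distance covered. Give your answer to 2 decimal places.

762.40 m

Phase 1 (decelerating): v₀ = 31.5 m/s, a = -0.6 m/s².
v = v₀ + at = 31.5 + (-0.6)(2) = 30.3 m/s
Δx = v₀t + ½at² = 31.5·2 + 0.5·-0.6·2² = 61.8 m

Phase 2 (constant speed): v₀ = 30.3 m/s, a = 0 m/s².
Constant speed: t = d/v = 247/30.3 = 8.15 s

Phase 3 (accelerating): v₀ = 30.3 m/s, a = 0.3 m/s².
v = v₀ + at → t = (34.5 − 30.3) / 0.3 = 14.0 s
v² = v₀² + 2aΔx → Δx = (34.5² − 30.3²)/(2·0.3) = 454 m
Total distance = 61.8 + 247 + 454 = 762 m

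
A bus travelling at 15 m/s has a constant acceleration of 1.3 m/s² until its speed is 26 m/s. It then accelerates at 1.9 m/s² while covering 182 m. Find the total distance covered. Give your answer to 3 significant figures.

355 m

Phase 1 (accelerating): v₀ = 15.0 m/s, a = 1.3 m/s².
v = v₀ + at → t = (26 − 15.0) / 1.3 = 8.46 s
v² = v₀² + 2aΔx → Δx = (26² − 15.0²)/(2·1.3) = 173 m

Phase 2 (accelerating): v₀ = 26.0 m/s, a = 1.9 m/s².
v² = v₀² + 2aΔx = 26.0² + 2·1.9·182 = 1370 → v = 37.0 m/s
t = (v − v₀)/a = (37.0 − 26.0)/1.9 = 5.78 s
Total distance = 173 + 182 = 355 m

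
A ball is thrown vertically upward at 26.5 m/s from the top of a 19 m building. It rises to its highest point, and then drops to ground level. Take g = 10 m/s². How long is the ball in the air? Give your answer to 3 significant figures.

Phase 1 (rising): v₀ = 26.5 m/s, a = -10 m/s².
v = v₀ + at → t = (0 − 26.5) / -10 = 2.65 s
v² = v₀² + 2aΔx → Δx = (0² − 26.5²)/(2·-10) = 35.1 m

Phase 2 (falling): v₀ = 0 m/s, a = -10 m/s².
Falls 54.1 m from rest: t = √(2·54.1/10) = 3.29 s; v = g·t = 32.9 m/s.
Total time = 2.65 + 3.29 = 5.94 s

5.94 s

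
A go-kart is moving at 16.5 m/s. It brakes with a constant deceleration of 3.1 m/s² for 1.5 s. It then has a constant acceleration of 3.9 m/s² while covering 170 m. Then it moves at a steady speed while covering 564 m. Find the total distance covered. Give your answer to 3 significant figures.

Phase 1 (decelerating): v₀ = 16.5 m/s, a = -3.1 m/s².
v = v₀ + at = 16.5 + (-3.1)(1.5) = 11.8 m/s
Δx = v₀t + ½at² = 16.5·1.5 + 0.5·-3.1·1.5² = 21.3 m

Phase 2 (accelerating): v₀ = 11.8 m/s, a = 3.9 m/s².
v² = v₀² + 2aΔx = 11.8² + 2·3.9·170 = 1470 → v = 38.3 m/s
t = (v − v₀)/a = (38.3 − 11.8)/3.9 = 6.78 s

Phase 3 (constant speed): v₀ = 38.3 m/s, a = 0 m/s².
Constant speed: t = d/v = 564/38.3 = 14.7 s
Total distance = 21.3 + 170 + 564 = 755 m

755 m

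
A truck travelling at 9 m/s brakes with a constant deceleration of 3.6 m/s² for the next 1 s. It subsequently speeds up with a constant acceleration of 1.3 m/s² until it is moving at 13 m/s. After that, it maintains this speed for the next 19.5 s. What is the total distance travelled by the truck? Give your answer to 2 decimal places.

314.48 m

Phase 1 (decelerating): v₀ = 9.00 m/s, a = -3.6 m/s².
v = v₀ + at = 9.00 + (-3.6)(1) = 5.40 m/s
Δx = v₀t + ½at² = 9.00·1 + 0.5·-3.6·1² = 7.20 m

Phase 2 (accelerating): v₀ = 5.40 m/s, a = 1.3 m/s².
v = v₀ + at → t = (13 − 5.40) / 1.3 = 5.85 s
v² = v₀² + 2aΔx → Δx = (13² − 5.40²)/(2·1.3) = 53.8 m

Phase 3 (constant speed): v₀ = 13.0 m/s, a = 0 m/s².
v = v₀ + at = 13.0 + (0)(19.5) = 13.0 m/s
Δx = v₀t + ½at² = 13.0·19.5 + 0.5·0·19.5² = 254 m
Total distance = 7.20 + 53.8 + 254 = 314 m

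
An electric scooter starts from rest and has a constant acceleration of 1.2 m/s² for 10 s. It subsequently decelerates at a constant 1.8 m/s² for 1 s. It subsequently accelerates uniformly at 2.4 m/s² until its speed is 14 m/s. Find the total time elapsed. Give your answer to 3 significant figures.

Phase 1 (accelerating): v₀ = 0 m/s, a = 1.2 m/s².
v = v₀ + at = 0 + (1.2)(10) = 12.0 m/s
Δx = v₀t + ½at² = 0·10 + 0.5·1.2·10² = 60.0 m

Phase 2 (decelerating): v₀ = 12.0 m/s, a = -1.8 m/s².
v = v₀ + at = 12.0 + (-1.8)(1) = 10.2 m/s
Δx = v₀t + ½at² = 12.0·1 + 0.5·-1.8·1² = 11.1 m

Phase 3 (accelerating): v₀ = 10.2 m/s, a = 2.4 m/s².
v = v₀ + at → t = (14 − 10.2) / 2.4 = 1.58 s
v² = v₀² + 2aΔx → Δx = (14² − 10.2²)/(2·2.4) = 19.2 m
Total time = 10.0 + 1.00 + 1.58 = 12.6 s

12.6 s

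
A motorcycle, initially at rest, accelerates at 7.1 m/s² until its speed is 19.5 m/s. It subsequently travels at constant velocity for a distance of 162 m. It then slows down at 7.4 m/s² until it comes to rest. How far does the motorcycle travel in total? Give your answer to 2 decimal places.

214.47 m

Phase 1 (accelerating): v₀ = 0 m/s, a = 7.1 m/s².
v = v₀ + at → t = (19.5 − 0) / 7.1 = 2.75 s
v² = v₀² + 2aΔx → Δx = (19.5² − 0²)/(2·7.1) = 26.8 m

Phase 2 (constant speed): v₀ = 19.5 m/s, a = 0 m/s².
Constant speed: t = d/v = 162/19.5 = 8.31 s

Phase 3 (decelerating): v₀ = 19.5 m/s, a = -7.4 m/s².
v = v₀ + at → t = (0 − 19.5) / -7.4 = 2.64 s
v² = v₀² + 2aΔx → Δx = (0² − 19.5²)/(2·-7.4) = 25.7 m
Total distance = 26.8 + 162 + 25.7 = 214 m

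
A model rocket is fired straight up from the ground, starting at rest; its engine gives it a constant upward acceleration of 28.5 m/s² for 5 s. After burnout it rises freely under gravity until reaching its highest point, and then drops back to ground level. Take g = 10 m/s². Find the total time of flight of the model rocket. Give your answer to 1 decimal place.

Phase 1 (powered ascent): v₀ = 0 m/s, a = 28.5 m/s².
v = v₀ + at = 0 + (28.5)(5) = 142 m/s
Δx = v₀t + ½at² = 0·5 + 0.5·28.5·5² = 356 m

Phase 2 (coasting upward): v₀ = 142 m/s, a = -10 m/s².
v = v₀ + at → t = (0 − 142) / -10 = 14.2 s
v² = v₀² + 2aΔx → Δx = (0² − 142²)/(2·-10) = 1020 m

Phase 3 (free fall): v₀ = 0 m/s, a = -10 m/s².
Falls 1370 m from rest: t = √(2·1370/10) = 16.6 s; v = g·t = 166 m/s.
Total time = 5.00 + 14.2 + 16.6 = 35.8 s

35.8 s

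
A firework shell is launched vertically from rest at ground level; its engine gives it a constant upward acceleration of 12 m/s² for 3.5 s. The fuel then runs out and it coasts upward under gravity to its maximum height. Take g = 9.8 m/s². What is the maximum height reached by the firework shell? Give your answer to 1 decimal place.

163.5 m

Phase 1 (powered ascent): v₀ = 0 m/s, a = 12 m/s².
v = v₀ + at = 0 + (12)(3.5) = 42.0 m/s
Δx = v₀t + ½at² = 0·3.5 + 0.5·12·3.5² = 73.5 m

Phase 2 (coasting upward): v₀ = 42.0 m/s, a = -9.8 m/s².
v = v₀ + at → t = (0 − 42.0) / -9.8 = 4.29 s
v² = v₀² + 2aΔx → Δx = (0² − 42.0²)/(2·-9.8) = 90.0 m
Maximum height = 73.5 + 90.0 = 164 m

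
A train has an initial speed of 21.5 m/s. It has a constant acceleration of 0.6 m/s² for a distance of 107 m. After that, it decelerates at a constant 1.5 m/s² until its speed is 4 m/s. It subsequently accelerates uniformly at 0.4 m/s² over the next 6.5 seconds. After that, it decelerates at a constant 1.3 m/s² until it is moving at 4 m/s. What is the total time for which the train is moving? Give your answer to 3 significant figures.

26.7 s

Phase 1 (accelerating): v₀ = 21.5 m/s, a = 0.6 m/s².
v² = v₀² + 2aΔx = 21.5² + 2·0.6·107 = 591 → v = 24.3 m/s
t = (v − v₀)/a = (24.3 − 21.5)/0.6 = 4.67 s

Phase 2 (decelerating): v₀ = 24.3 m/s, a = -1.5 m/s².
v = v₀ + at → t = (4 − 24.3) / -1.5 = 13.5 s
v² = v₀² + 2aΔx → Δx = (4² − 24.3²)/(2·-1.5) = 192 m

Phase 3 (accelerating): v₀ = 4.00 m/s, a = 0.4 m/s².
v = v₀ + at = 4.00 + (0.4)(6.5) = 6.60 m/s
Δx = v₀t + ½at² = 4.00·6.5 + 0.5·0.4·6.5² = 34.5 m

Phase 4 (decelerating): v₀ = 6.60 m/s, a = -1.3 m/s².
v = v₀ + at → t = (4 − 6.60) / -1.3 = 2.00 s
v² = v₀² + 2aΔx → Δx = (4² − 6.60²)/(2·-1.3) = 10.6 m
Total time = 4.67 + 13.5 + 6.50 + 2.00 = 26.7 s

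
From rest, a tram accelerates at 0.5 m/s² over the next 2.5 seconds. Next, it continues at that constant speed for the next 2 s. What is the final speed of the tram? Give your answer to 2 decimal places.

Phase 1 (accelerating): v₀ = 0 m/s, a = 0.5 m/s².
v = v₀ + at = 0 + (0.5)(2.5) = 1.25 m/s
Δx = v₀t + ½at² = 0·2.5 + 0.5·0.5·2.5² = 1.56 m

Phase 2 (constant speed): v₀ = 1.25 m/s, a = 0 m/s².
v = v₀ + at = 1.25 + (0)(2) = 1.25 m/s
Δx = v₀t + ½at² = 1.25·2 + 0.5·0·2² = 2.50 m
Final speed = 1.25 m/s

1.25 m/s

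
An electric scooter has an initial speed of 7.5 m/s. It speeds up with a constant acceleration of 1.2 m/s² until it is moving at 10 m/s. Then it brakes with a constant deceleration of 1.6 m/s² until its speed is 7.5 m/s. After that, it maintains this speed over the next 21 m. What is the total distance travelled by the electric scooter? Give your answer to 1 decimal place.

Phase 1 (accelerating): v₀ = 7.50 m/s, a = 1.2 m/s².
v = v₀ + at → t = (10 − 7.50) / 1.2 = 2.08 s
v² = v₀² + 2aΔx → Δx = (10² − 7.50²)/(2·1.2) = 18.2 m

Phase 2 (decelerating): v₀ = 10.0 m/s, a = -1.6 m/s².
v = v₀ + at → t = (7.5 − 10.0) / -1.6 = 1.56 s
v² = v₀² + 2aΔx → Δx = (7.5² − 10.0²)/(2·-1.6) = 13.7 m

Phase 3 (constant speed): v₀ = 7.50 m/s, a = 0 m/s².
Constant speed: t = d/v = 21/7.50 = 2.80 s
Total distance = 18.2 + 13.7 + 21.0 = 52.9 m

52.9 m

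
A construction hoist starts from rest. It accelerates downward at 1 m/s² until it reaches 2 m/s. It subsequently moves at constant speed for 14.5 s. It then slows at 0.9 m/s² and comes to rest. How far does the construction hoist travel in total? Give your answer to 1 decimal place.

33.2 m

Phase 1 (accelerating): v₀ = 0 m/s, a = 1 m/s².
v = v₀ + at → t = (2 − 0) / 1 = 2.00 s
v² = v₀² + 2aΔx → Δx = (2² − 0²)/(2·1) = 2.00 m

Phase 2 (constant speed): v₀ = 2.00 m/s, a = 0 m/s².
v = v₀ + at = 2.00 + (0)(14.5) = 2.00 m/s
Δx = v₀t + ½at² = 2.00·14.5 + 0.5·0·14.5² = 29.0 m

Phase 3 (decelerating): v₀ = 2.00 m/s, a = -0.9 m/s².
v = v₀ + at → t = (0 − 2.00) / -0.9 = 2.22 s
v² = v₀² + 2aΔx → Δx = (0² − 2.00²)/(2·-0.9) = 2.22 m
Total distance = 2.00 + 29.0 + 2.22 = 33.2 m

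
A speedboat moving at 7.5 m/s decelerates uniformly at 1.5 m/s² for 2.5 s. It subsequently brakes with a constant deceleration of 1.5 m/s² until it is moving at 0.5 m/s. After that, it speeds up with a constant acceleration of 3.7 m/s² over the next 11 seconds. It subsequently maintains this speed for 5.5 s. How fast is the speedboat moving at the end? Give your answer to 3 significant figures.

Phase 1 (decelerating): v₀ = 7.50 m/s, a = -1.5 m/s².
v = v₀ + at = 7.50 + (-1.5)(2.5) = 3.75 m/s
Δx = v₀t + ½at² = 7.50·2.5 + 0.5·-1.5·2.5² = 14.1 m

Phase 2 (decelerating): v₀ = 3.75 m/s, a = -1.5 m/s².
v = v₀ + at → t = (0.5 − 3.75) / -1.5 = 2.17 s
v² = v₀² + 2aΔx → Δx = (0.5² − 3.75²)/(2·-1.5) = 4.60 m

Phase 3 (accelerating): v₀ = 0.500 m/s, a = 3.7 m/s².
v = v₀ + at = 0.500 + (3.7)(11) = 41.2 m/s
Δx = v₀t + ½at² = 0.500·11 + 0.5·3.7·11² = 229 m

Phase 4 (constant speed): v₀ = 41.2 m/s, a = 0 m/s².
v = v₀ + at = 41.2 + (0)(5.5) = 41.2 m/s
Δx = v₀t + ½at² = 41.2·5.5 + 0.5·0·5.5² = 227 m
Final speed = 41.2 m/s

41.2 m/s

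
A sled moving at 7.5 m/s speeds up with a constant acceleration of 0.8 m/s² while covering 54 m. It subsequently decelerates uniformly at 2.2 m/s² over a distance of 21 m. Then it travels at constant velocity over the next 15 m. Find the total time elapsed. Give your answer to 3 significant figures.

Phase 1 (accelerating): v₀ = 7.50 m/s, a = 0.8 m/s².
v² = v₀² + 2aΔx = 7.50² + 2·0.8·54 = 143 → v = 11.9 m/s
t = (v − v₀)/a = (11.9 − 7.50)/0.8 = 5.55 s

Phase 2 (decelerating): v₀ = 11.9 m/s, a = -2.2 m/s².
v² = v₀² + 2aΔx = 11.9² + 2·-2.2·21 = 50.2 → v = 7.09 m/s
t = (v − v₀)/a = (7.09 − 11.9)/-2.2 = 2.21 s

Phase 3 (constant speed): v₀ = 7.09 m/s, a = 0 m/s².
Constant speed: t = d/v = 15/7.09 = 2.12 s
Total time = 5.55 + 2.21 + 2.12 = 9.88 s

9.88 s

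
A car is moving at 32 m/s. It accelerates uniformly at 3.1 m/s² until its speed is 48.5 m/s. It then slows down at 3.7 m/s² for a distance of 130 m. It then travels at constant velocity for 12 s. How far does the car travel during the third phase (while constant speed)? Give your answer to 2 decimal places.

Phase 1 (accelerating): v₀ = 32.0 m/s, a = 3.1 m/s².
v = v₀ + at → t = (48.5 − 32.0) / 3.1 = 5.32 s
v² = v₀² + 2aΔx → Δx = (48.5² − 32.0²)/(2·3.1) = 214 m

Phase 2 (decelerating): v₀ = 48.5 m/s, a = -3.7 m/s².
v² = v₀² + 2aΔx = 48.5² + 2·-3.7·130 = 1390 → v = 37.3 m/s
t = (v − v₀)/a = (37.3 − 48.5)/-3.7 = 3.03 s

Phase 3 (constant speed): v₀ = 37.3 m/s, a = 0 m/s².
v = v₀ + at = 37.3 + (0)(12) = 37.3 m/s
Δx = v₀t + ½at² = 37.3·12 + 0.5·0·12² = 447 m
Distance in phase 3 = 447 m

447.43 m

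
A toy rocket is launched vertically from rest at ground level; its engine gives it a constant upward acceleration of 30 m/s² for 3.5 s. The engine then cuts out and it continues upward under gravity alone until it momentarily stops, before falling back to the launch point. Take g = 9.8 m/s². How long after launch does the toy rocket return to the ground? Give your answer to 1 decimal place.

Phase 1 (powered ascent): v₀ = 0 m/s, a = 30 m/s².
v = v₀ + at = 0 + (30)(3.5) = 105 m/s
Δx = v₀t + ½at² = 0·3.5 + 0.5·30·3.5² = 184 m

Phase 2 (coasting upward): v₀ = 105 m/s, a = -9.8 m/s².
v = v₀ + at → t = (0 − 105) / -9.8 = 10.7 s
v² = v₀² + 2aΔx → Δx = (0² − 105²)/(2·-9.8) = 562 m

Phase 3 (free fall): v₀ = 0 m/s, a = -9.8 m/s².
Falls 746 m from rest: t = √(2·746/9.8) = 12.3 s; v = g·t = 121 m/s.
Total time = 3.50 + 10.7 + 12.3 = 26.6 s

26.6 s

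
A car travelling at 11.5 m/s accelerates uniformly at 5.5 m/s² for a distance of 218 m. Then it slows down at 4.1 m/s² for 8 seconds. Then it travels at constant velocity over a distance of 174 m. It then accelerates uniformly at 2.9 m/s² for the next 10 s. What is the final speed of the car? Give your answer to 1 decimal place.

Phase 1 (accelerating): v₀ = 11.5 m/s, a = 5.5 m/s².
v² = v₀² + 2aΔx = 11.5² + 2·5.5·218 = 2530 → v = 50.3 m/s
t = (v − v₀)/a = (50.3 − 11.5)/5.5 = 7.05 s

Phase 2 (decelerating): v₀ = 50.3 m/s, a = -4.1 m/s².
v = v₀ + at = 50.3 + (-4.1)(8) = 17.5 m/s
Δx = v₀t + ½at² = 50.3·8 + 0.5·-4.1·8² = 271 m

Phase 3 (constant speed): v₀ = 17.5 m/s, a = 0 m/s².
Constant speed: t = d/v = 174/17.5 = 9.94 s

Phase 4 (accelerating): v₀ = 17.5 m/s, a = 2.9 m/s².
v = v₀ + at = 17.5 + (2.9)(10) = 46.5 m/s
Δx = v₀t + ½at² = 17.5·10 + 0.5·2.9·10² = 320 m
Final speed = 46.5 m/s

46.5 m/s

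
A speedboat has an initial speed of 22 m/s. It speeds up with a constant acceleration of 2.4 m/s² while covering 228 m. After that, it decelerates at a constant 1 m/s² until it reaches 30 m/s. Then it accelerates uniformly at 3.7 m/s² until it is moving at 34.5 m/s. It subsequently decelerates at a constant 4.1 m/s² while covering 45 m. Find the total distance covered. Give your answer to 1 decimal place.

651.4 m

Phase 1 (accelerating): v₀ = 22.0 m/s, a = 2.4 m/s².
v² = v₀² + 2aΔx = 22.0² + 2·2.4·228 = 1580 → v = 39.7 m/s
t = (v − v₀)/a = (39.7 − 22.0)/2.4 = 7.39 s

Phase 2 (decelerating): v₀ = 39.7 m/s, a = -1 m/s².
v = v₀ + at → t = (30 − 39.7) / -1 = 9.73 s
v² = v₀² + 2aΔx → Δx = (30² − 39.7²)/(2·-1) = 339 m

Phase 3 (accelerating): v₀ = 30.0 m/s, a = 3.7 m/s².
v = v₀ + at → t = (34.5 − 30.0) / 3.7 = 1.22 s
v² = v₀² + 2aΔx → Δx = (34.5² − 30.0²)/(2·3.7) = 39.2 m

Phase 4 (decelerating): v₀ = 34.5 m/s, a = -4.1 m/s².
v² = v₀² + 2aΔx = 34.5² + 2·-4.1·45 = 821 → v = 28.7 m/s
t = (v − v₀)/a = (28.7 − 34.5)/-4.1 = 1.43 s
Total distance = 228 + 339 + 39.2 + 45.0 = 651 m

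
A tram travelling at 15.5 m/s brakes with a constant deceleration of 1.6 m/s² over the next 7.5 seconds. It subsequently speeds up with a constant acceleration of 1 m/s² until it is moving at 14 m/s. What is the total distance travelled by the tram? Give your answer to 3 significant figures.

163 m

Phase 1 (decelerating): v₀ = 15.5 m/s, a = -1.6 m/s².
v = v₀ + at = 15.5 + (-1.6)(7.5) = 3.50 m/s
Δx = v₀t + ½at² = 15.5·7.5 + 0.5·-1.6·7.5² = 71.2 m

Phase 2 (accelerating): v₀ = 3.50 m/s, a = 1 m/s².
v = v₀ + at → t = (14 − 3.50) / 1 = 10.5 s
v² = v₀² + 2aΔx → Δx = (14² − 3.50²)/(2·1) = 91.9 m
Total distance = 71.2 + 91.9 = 163 m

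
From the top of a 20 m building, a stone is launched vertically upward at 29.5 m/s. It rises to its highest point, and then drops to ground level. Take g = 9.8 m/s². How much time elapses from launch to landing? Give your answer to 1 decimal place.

6.6 s

Phase 1 (rising): v₀ = 29.5 m/s, a = -9.8 m/s².
v = v₀ + at → t = (0 − 29.5) / -9.8 = 3.01 s
v² = v₀² + 2aΔx → Δx = (0² − 29.5²)/(2·-9.8) = 44.4 m

Phase 2 (falling): v₀ = 0 m/s, a = -9.8 m/s².
Falls 64.4 m from rest: t = √(2·64.4/9.8) = 3.63 s; v = g·t = 35.5 m/s.
Total time = 3.01 + 3.63 = 6.64 s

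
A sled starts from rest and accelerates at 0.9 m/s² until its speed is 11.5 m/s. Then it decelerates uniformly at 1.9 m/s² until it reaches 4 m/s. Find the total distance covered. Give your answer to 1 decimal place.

Phase 1 (accelerating): v₀ = 0 m/s, a = 0.9 m/s².
v = v₀ + at → t = (11.5 − 0) / 0.9 = 12.8 s
v² = v₀² + 2aΔx → Δx = (11.5² − 0²)/(2·0.9) = 73.5 m

Phase 2 (decelerating): v₀ = 11.5 m/s, a = -1.9 m/s².
v = v₀ + at → t = (4 − 11.5) / -1.9 = 3.95 s
v² = v₀² + 2aΔx → Δx = (4² − 11.5²)/(2·-1.9) = 30.6 m
Total distance = 73.5 + 30.6 = 104 m

104.1 m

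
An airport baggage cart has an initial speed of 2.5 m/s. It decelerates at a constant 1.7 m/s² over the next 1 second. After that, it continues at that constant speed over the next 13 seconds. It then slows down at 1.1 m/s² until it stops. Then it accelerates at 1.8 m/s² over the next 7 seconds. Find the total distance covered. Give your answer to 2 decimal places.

Phase 1 (decelerating): v₀ = 2.50 m/s, a = -1.7 m/s².
v = v₀ + at = 2.50 + (-1.7)(1) = 0.800 m/s
Δx = v₀t + ½at² = 2.50·1 + 0.5·-1.7·1² = 1.65 m

Phase 2 (constant speed): v₀ = 0.800 m/s, a = 0 m/s².
v = v₀ + at = 0.800 + (0)(13) = 0.800 m/s
Δx = v₀t + ½at² = 0.800·13 + 0.5·0·13² = 10.4 m

Phase 3 (decelerating): v₀ = 0.800 m/s, a = -1.1 m/s².
v = v₀ + at → t = (0 − 0.800) / -1.1 = 0.727 s
v² = v₀² + 2aΔx → Δx = (0² − 0.800²)/(2·-1.1) = 0.291 m

Phase 4 (accelerating): v₀ = 0 m/s, a = 1.8 m/s².
v = v₀ + at = 0 + (1.8)(7) = 12.6 m/s
Δx = v₀t + ½at² = 0·7 + 0.5·1.8·7² = 44.1 m
Total distance = 1.65 + 10.4 + 0.291 + 44.1 = 56.4 m

56.44 m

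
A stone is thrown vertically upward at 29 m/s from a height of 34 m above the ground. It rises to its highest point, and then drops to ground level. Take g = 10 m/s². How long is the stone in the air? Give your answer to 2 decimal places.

6.80 s

Phase 1 (rising): v₀ = 29.0 m/s, a = -10 m/s².
v = v₀ + at → t = (0 − 29.0) / -10 = 2.90 s
v² = v₀² + 2aΔx → Δx = (0² − 29.0²)/(2·-10) = 42.0 m

Phase 2 (falling): v₀ = 0 m/s, a = -10 m/s².
Falls 76.0 m from rest: t = √(2·76.0/10) = 3.90 s; v = g·t = 39.0 m/s.
Total time = 2.90 + 3.90 = 6.80 s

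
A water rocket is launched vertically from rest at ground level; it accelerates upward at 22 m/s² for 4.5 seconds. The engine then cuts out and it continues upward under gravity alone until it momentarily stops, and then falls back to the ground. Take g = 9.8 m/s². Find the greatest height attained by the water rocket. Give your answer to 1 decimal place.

722.8 m

Phase 1 (powered ascent): v₀ = 0 m/s, a = 22 m/s².
v = v₀ + at = 0 + (22)(4.5) = 99.0 m/s
Δx = v₀t + ½at² = 0·4.5 + 0.5·22·4.5² = 223 m

Phase 2 (coasting upward): v₀ = 99.0 m/s, a = -9.8 m/s².
v = v₀ + at → t = (0 − 99.0) / -9.8 = 10.1 s
v² = v₀² + 2aΔx → Δx = (0² − 99.0²)/(2·-9.8) = 500 m
Maximum height = 223 + 500 = 723 m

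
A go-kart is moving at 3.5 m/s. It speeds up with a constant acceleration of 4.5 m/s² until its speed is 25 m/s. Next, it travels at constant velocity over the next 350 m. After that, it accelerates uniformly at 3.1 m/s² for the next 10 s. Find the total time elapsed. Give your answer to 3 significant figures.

Phase 1 (accelerating): v₀ = 3.50 m/s, a = 4.5 m/s².
v = v₀ + at → t = (25 − 3.50) / 4.5 = 4.78 s
v² = v₀² + 2aΔx → Δx = (25² − 3.50²)/(2·4.5) = 68.1 m

Phase 2 (constant speed): v₀ = 25.0 m/s, a = 0 m/s².
Constant speed: t = d/v = 350/25.0 = 14.0 s

Phase 3 (accelerating): v₀ = 25.0 m/s, a = 3.1 m/s².
v = v₀ + at = 25.0 + (3.1)(10) = 56.0 m/s
Δx = v₀t + ½at² = 25.0·10 + 0.5·3.1·10² = 405 m
Total time = 4.78 + 14.0 + 10.0 = 28.8 s

28.8 s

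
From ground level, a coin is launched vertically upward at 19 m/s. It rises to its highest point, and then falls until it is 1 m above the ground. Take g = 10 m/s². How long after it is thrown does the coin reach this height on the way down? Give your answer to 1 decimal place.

Phase 1 (rising): v₀ = 19.0 m/s, a = -10 m/s².
v = v₀ + at → t = (0 − 19.0) / -10 = 1.90 s
v² = v₀² + 2aΔx → Δx = (0² − 19.0²)/(2·-10) = 18.1 m

Phase 2 (falling): v₀ = 0 m/s, a = -10 m/s².
Falls 17.1 m from rest: t = √(2·17.1/10) = 1.85 s; v = g·t = 18.5 m/s.
Total time = 1.90 + 1.85 = 3.75 s

3.7 s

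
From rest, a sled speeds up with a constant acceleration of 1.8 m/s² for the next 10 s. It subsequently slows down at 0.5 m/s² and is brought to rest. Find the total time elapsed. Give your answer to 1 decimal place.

Phase 1 (accelerating): v₀ = 0 m/s, a = 1.8 m/s².
v = v₀ + at = 0 + (1.8)(10) = 18.0 m/s
Δx = v₀t + ½at² = 0·10 + 0.5·1.8·10² = 90.0 m

Phase 2 (decelerating): v₀ = 18.0 m/s, a = -0.5 m/s².
v = v₀ + at → t = (0 − 18.0) / -0.5 = 36.0 s
v² = v₀² + 2aΔx → Δx = (0² − 18.0²)/(2·-0.5) = 324 m
Total time = 10.0 + 36.0 = 46.0 s

46.0 s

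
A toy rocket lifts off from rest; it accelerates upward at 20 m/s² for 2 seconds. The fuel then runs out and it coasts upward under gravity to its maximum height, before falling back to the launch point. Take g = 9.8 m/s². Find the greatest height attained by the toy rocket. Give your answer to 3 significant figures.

122 m

Phase 1 (powered ascent): v₀ = 0 m/s, a = 20 m/s².
v = v₀ + at = 0 + (20)(2) = 40.0 m/s
Δx = v₀t + ½at² = 0·2 + 0.5·20·2² = 40.0 m

Phase 2 (coasting upward): v₀ = 40.0 m/s, a = -9.8 m/s².
v = v₀ + at → t = (0 − 40.0) / -9.8 = 4.08 s
v² = v₀² + 2aΔx → Δx = (0² − 40.0²)/(2·-9.8) = 81.6 m
Maximum height = 40.0 + 81.6 = 122 m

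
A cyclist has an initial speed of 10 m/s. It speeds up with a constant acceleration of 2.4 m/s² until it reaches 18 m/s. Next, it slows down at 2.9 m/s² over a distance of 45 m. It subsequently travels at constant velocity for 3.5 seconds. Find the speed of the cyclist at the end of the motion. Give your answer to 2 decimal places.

7.94 m/s

Phase 1 (accelerating): v₀ = 10.0 m/s, a = 2.4 m/s².
v = v₀ + at → t = (18 − 10.0) / 2.4 = 3.33 s
v² = v₀² + 2aΔx → Δx = (18² − 10.0²)/(2·2.4) = 46.7 m

Phase 2 (decelerating): v₀ = 18.0 m/s, a = -2.9 m/s².
v² = v₀² + 2aΔx = 18.0² + 2·-2.9·45 = 63.0 → v = 7.94 m/s
t = (v − v₀)/a = (7.94 − 18.0)/-2.9 = 3.47 s

Phase 3 (constant speed): v₀ = 7.94 m/s, a = 0 m/s².
v = v₀ + at = 7.94 + (0)(3.5) = 7.94 m/s
Δx = v₀t + ½at² = 7.94·3.5 + 0.5·0·3.5² = 27.8 m
Final speed = 7.94 m/s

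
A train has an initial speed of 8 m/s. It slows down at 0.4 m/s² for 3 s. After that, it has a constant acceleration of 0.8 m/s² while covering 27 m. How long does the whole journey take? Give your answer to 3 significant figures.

Phase 1 (decelerating): v₀ = 8.00 m/s, a = -0.4 m/s².
v = v₀ + at = 8.00 + (-0.4)(3) = 6.80 m/s
Δx = v₀t + ½at² = 8.00·3 + 0.5·-0.4·3² = 22.2 m

Phase 2 (accelerating): v₀ = 6.80 m/s, a = 0.8 m/s².
v² = v₀² + 2aΔx = 6.80² + 2·0.8·27 = 89.4 → v = 9.46 m/s
t = (v − v₀)/a = (9.46 − 6.80)/0.8 = 3.32 s
Total time = 3.00 + 3.32 = 6.32 s

6.32 s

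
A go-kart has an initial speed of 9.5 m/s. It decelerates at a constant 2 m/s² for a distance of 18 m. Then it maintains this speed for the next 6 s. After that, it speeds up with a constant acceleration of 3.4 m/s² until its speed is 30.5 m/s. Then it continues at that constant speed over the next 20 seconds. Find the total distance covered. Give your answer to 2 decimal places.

787.75 m

Phase 1 (decelerating): v₀ = 9.50 m/s, a = -2 m/s².
v² = v₀² + 2aΔx = 9.50² + 2·-2·18 = 18.2 → v = 4.27 m/s
t = (v − v₀)/a = (4.27 − 9.50)/-2 = 2.61 s

Phase 2 (constant speed): v₀ = 4.27 m/s, a = 0 m/s².
v = v₀ + at = 4.27 + (0)(6) = 4.27 m/s
Δx = v₀t + ½at² = 4.27·6 + 0.5·0·6² = 25.6 m

Phase 3 (accelerating): v₀ = 4.27 m/s, a = 3.4 m/s².
v = v₀ + at → t = (30.5 − 4.27) / 3.4 = 7.71 s
v² = v₀² + 2aΔx → Δx = (30.5² − 4.27²)/(2·3.4) = 134 m

Phase 4 (constant speed): v₀ = 30.5 m/s, a = 0 m/s².
v = v₀ + at = 30.5 + (0)(20) = 30.5 m/s
Δx = v₀t + ½at² = 30.5·20 + 0.5·0·20² = 610 m
Total distance = 18.0 + 25.6 + 134 + 610 = 788 m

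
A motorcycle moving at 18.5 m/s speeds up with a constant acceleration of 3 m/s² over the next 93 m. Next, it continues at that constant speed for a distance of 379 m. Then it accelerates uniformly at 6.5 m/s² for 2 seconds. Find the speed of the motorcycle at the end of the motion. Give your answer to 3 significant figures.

43.0 m/s

Phase 1 (accelerating): v₀ = 18.5 m/s, a = 3 m/s².
v² = v₀² + 2aΔx = 18.5² + 2·3·93 = 900 → v = 30.0 m/s
t = (v − v₀)/a = (30.0 − 18.5)/3 = 3.83 s

Phase 2 (constant speed): v₀ = 30.0 m/s, a = 0 m/s².
Constant speed: t = d/v = 379/30.0 = 12.6 s

Phase 3 (accelerating): v₀ = 30.0 m/s, a = 6.5 m/s².
v = v₀ + at = 30.0 + (6.5)(2) = 43.0 m/s
Δx = v₀t + ½at² = 30.0·2 + 0.5·6.5·2² = 73.0 m
Final speed = 43.0 m/s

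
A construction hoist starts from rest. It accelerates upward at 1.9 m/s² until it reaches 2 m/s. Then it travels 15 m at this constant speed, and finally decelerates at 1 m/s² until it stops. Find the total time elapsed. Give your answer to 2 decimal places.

10.55 s

Phase 1 (accelerating): v₀ = 0 m/s, a = 1.9 m/s².
v = v₀ + at → t = (2 − 0) / 1.9 = 1.05 s
v² = v₀² + 2aΔx → Δx = (2² − 0²)/(2·1.9) = 1.05 m

Phase 2 (constant speed): v₀ = 2.00 m/s, a = 0 m/s².
Constant speed: t = d/v = 15/2.00 = 7.50 s

Phase 3 (decelerating): v₀ = 2.00 m/s, a = -1 m/s².
v = v₀ + at → t = (0 − 2.00) / -1 = 2.00 s
v² = v₀² + 2aΔx → Δx = (0² − 2.00²)/(2·-1) = 2.00 m
Total time = 1.05 + 7.50 + 2.00 = 10.6 s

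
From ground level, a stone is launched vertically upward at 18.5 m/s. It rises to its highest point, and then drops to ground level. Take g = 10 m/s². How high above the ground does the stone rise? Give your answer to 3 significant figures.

Phase 1 (rising): v₀ = 18.5 m/s, a = -10 m/s².
v = v₀ + at → t = (0 − 18.5) / -10 = 1.85 s
v² = v₀² + 2aΔx → Δx = (0² − 18.5²)/(2·-10) = 17.1 m
Maximum height = 17.1 m

17.1 m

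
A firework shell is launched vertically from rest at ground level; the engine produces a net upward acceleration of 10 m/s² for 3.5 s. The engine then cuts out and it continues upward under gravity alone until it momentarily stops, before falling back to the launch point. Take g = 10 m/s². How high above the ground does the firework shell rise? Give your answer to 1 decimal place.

122.5 m

Phase 1 (powered ascent): v₀ = 0 m/s, a = 10 m/s².
v = v₀ + at = 0 + (10)(3.5) = 35.0 m/s
Δx = v₀t + ½at² = 0·3.5 + 0.5·10·3.5² = 61.2 m

Phase 2 (coasting upward): v₀ = 35.0 m/s, a = -10 m/s².
v = v₀ + at → t = (0 − 35.0) / -10 = 3.50 s
v² = v₀² + 2aΔx → Δx = (0² − 35.0²)/(2·-10) = 61.2 m
Maximum height = 61.2 + 61.2 = 122 m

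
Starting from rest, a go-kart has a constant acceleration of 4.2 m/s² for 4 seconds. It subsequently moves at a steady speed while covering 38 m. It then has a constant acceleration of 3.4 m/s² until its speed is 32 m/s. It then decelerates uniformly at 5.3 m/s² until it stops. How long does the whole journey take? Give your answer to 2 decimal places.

16.77 s

Phase 1 (accelerating): v₀ = 0 m/s, a = 4.2 m/s².
v = v₀ + at = 0 + (4.2)(4) = 16.8 m/s
Δx = v₀t + ½at² = 0·4 + 0.5·4.2·4² = 33.6 m

Phase 2 (constant speed): v₀ = 16.8 m/s, a = 0 m/s².
Constant speed: t = d/v = 38/16.8 = 2.26 s

Phase 3 (accelerating): v₀ = 16.8 m/s, a = 3.4 m/s².
v = v₀ + at → t = (32 − 16.8) / 3.4 = 4.47 s
v² = v₀² + 2aΔx → Δx = (32² − 16.8²)/(2·3.4) = 109 m

Phase 4 (decelerating): v₀ = 32.0 m/s, a = -5.3 m/s².
v = v₀ + at → t = (0 − 32.0) / -5.3 = 6.04 s
v² = v₀² + 2aΔx → Δx = (0² − 32.0²)/(2·-5.3) = 96.6 m
Total time = 4.00 + 2.26 + 4.47 + 6.04 = 16.8 s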